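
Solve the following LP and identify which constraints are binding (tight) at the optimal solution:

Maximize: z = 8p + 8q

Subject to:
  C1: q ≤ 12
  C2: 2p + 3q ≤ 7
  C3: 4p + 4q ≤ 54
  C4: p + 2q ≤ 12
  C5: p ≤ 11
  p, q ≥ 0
Optimal: p = 3.5, q = 0
Slack at optimum:
  C1: slack = 12
  C2: slack = 0 (binding)
  C3: slack = 40
  C4: slack = 8.5
  C5: slack = 7.5
  p ≥ 0: p = 3.5
  q ≥ 0: q = 0 (binding)
Binding constraints: C2, q ≥ 0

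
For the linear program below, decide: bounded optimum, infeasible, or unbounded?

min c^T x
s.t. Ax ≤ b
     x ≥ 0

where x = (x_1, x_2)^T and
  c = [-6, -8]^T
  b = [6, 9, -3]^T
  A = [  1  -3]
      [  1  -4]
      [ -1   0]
Feasible point: (3, 0) satisfies every constraint, so the LP is feasible.
Direction d = (0, 1): for each constraint row a, a·d ≤ 0 —
  (1)(0) + (-3)(1) = -3 ≤ 0
  (1)(0) + (-4)(1) = -4 ≤ 0
  (-1)(0) + (0)(1) = 0 ≤ 0
and d ≥ 0, so (3, 0) + t·d stays feasible for every t ≥ 0. Along this ray z = -6x_1 - 8x_2 changes by -8 per unit t, so z → −∞.

Unbounded — the objective can decrease without bound over the feasible region.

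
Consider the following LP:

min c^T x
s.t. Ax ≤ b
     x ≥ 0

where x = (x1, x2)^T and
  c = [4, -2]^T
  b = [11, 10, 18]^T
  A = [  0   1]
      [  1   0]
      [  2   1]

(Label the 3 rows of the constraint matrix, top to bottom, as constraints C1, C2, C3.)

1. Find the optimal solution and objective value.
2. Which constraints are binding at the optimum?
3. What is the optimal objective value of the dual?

1. x1 = 0, x2 = 11, z = -22
2. C1, x1 ≥ 0
3. -22 (by strong duality, equal to the primal optimum)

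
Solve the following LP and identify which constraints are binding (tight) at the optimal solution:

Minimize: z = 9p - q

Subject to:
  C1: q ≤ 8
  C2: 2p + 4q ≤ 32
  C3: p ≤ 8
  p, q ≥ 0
Optimal: p = 0, q = 8
Slack at optimum:
  C1: slack = 0 (binding)
  C2: slack = 0 (binding)
  C3: slack = 8
  p ≥ 0: p = 0 (binding)
  q ≥ 0: q = 8
Binding constraints: C1, C2, p ≥ 0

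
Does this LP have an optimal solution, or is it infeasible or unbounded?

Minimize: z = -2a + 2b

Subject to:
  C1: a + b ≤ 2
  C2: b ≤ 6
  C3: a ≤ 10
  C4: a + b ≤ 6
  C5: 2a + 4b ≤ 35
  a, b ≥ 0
The point (2, 0) satisfies every constraint, so the LP is feasible; the constraints give a ≤ 10 and b ≤ 6, which with a, b ≥ 0 keep the feasible region inside a bounded box. A feasible, bounded LP attains a finite optimum at a vertex.

Feasible with finite optimum z* = -4 at (2, 0).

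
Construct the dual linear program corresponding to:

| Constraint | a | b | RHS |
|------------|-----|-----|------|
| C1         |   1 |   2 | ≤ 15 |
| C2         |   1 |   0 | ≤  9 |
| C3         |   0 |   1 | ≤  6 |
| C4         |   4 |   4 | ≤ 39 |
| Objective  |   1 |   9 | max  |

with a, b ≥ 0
Minimize: z = 15y1 + 9y2 + 6y3 + 39y4

Subject to:
  C1: -y1 - y2 - 4y4 ≤ -1
  C2: -2y1 - y3 - 4y4 ≤ -9
  y1, y2, y3, y4 ≥ 0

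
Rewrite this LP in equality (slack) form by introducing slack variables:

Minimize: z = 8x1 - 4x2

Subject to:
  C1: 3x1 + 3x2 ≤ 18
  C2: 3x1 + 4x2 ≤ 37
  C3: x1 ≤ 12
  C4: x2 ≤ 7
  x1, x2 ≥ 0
min z = 8x1 - 4x2

s.t.
  3x1 + 3x2 + s1 = 18
  3x1 + 4x2 + s2 = 37
  x1 + s3 = 12
  x2 + s4 = 7
  x1, x2, s1, s2, s3, s4 ≥ 0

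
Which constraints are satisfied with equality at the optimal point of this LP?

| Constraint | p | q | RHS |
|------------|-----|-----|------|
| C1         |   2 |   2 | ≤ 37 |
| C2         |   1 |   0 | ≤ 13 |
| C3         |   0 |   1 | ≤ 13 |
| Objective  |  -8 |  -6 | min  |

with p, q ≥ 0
Optimal: p = 13, q = 5.5
Slack at optimum:
  C1: slack = 0 (binding)
  C2: slack = 0 (binding)
  C3: slack = 7.5
  p ≥ 0: p = 13
  q ≥ 0: q = 5.5
Binding constraints: C1, C2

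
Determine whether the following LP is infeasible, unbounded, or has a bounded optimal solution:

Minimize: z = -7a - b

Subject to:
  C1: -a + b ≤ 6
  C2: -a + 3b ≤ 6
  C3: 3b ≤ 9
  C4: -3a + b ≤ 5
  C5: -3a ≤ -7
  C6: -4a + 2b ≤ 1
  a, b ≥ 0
Feasible point: (3, 0) satisfies every constraint, so the LP is feasible.
Direction d = (1, 0): for each constraint row a, a·d ≤ 0 —
  (-1)(1) + (1)(0) = -1 ≤ 0
  (-1)(1) + (3)(0) = -1 ≤ 0
  (0)(1) + (3)(0) = 0 ≤ 0
  (-3)(1) + (1)(0) = -3 ≤ 0
  (-3)(1) + (0)(0) = -3 ≤ 0
  (-4)(1) + (2)(0) = -4 ≤ 0
and d ≥ 0, so (3, 0) + t·d stays feasible for every t ≥ 0. Along this ray z = -7a - b changes by -7 per unit t, so z → −∞.

Unbounded — the objective can decrease without bound over the feasible region.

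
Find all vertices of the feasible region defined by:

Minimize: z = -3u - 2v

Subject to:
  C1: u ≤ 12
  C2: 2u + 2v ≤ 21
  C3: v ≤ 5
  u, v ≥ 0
Each vertex is the intersection of two constraint boundaries that also satisfies all remaining constraints:
  u = 0 and v = 0 → (0, 0)
  2u + 2v = 21 and v = 0 → (10.5, 0)
  2u + 2v = 21 and v = 5 → (5.5, 5)
  v = 5 and u = 0 → (0, 5)

Vertices: (0, 0), (10.5, 0), (5.5, 5), (0, 5)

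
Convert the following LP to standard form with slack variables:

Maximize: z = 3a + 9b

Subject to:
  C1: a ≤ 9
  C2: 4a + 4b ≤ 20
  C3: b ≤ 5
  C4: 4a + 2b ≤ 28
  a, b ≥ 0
max z = 3a + 9b

s.t.
  a + s1 = 9
  4a + 4b + s2 = 20
  b + s3 = 5
  4a + 2b + s4 = 28
  a, b, s1, s2, s3, s4 ≥ 0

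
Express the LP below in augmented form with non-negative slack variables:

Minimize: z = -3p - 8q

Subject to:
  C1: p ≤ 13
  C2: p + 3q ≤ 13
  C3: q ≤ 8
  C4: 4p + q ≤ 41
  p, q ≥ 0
min z = -3p - 8q

s.t.
  p + s1 = 13
  p + 3q + s2 = 13
  q + s3 = 8
  4p + q + s4 = 41
  p, q, s1, s2, s3, s4 ≥ 0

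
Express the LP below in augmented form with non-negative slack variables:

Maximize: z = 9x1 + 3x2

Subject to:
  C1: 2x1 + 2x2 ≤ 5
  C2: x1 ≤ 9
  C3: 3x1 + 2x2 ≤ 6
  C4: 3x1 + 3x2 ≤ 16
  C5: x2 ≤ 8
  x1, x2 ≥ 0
max z = 9x1 + 3x2

s.t.
  2x1 + 2x2 + s1 = 5
  x1 + s2 = 9
  3x1 + 2x2 + s3 = 6
  3x1 + 3x2 + s4 = 16
  x2 + s5 = 8
  x1, x2, s1, s2, s3, s4, s5 ≥ 0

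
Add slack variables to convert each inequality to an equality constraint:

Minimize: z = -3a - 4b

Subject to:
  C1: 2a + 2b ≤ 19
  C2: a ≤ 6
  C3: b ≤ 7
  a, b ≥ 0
min z = -3a - 4b

s.t.
  2a + 2b + s1 = 19
  a + s2 = 6
  b + s3 = 7
  a, b, s1, s2, s3 ≥ 0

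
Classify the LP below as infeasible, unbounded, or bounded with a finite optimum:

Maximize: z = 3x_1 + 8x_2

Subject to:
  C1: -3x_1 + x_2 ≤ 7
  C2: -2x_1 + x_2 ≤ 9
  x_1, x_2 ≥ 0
Feasible point: (0, 0) satisfies every constraint, so the LP is feasible.
Direction d = (1, 0): for each constraint row a, a·d ≤ 0 —
  (-3)(1) + (1)(0) = -3 ≤ 0
  (-2)(1) + (1)(0) = -2 ≤ 0
and d ≥ 0, so (0, 0) + t·d stays feasible for every t ≥ 0. Along this ray z = 3x_1 + 8x_2 changes by 3 per unit t, so z → +∞.

Unbounded: there is a feasible ray along which z → +∞.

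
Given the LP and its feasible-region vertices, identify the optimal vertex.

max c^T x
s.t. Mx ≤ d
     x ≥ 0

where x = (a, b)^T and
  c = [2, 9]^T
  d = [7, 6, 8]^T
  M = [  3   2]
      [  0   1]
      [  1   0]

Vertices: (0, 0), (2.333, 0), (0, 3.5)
Evaluating z = 2a + 9b at each vertex:
  (0, 0): z = 0
  (2.333, 0): z = 4.667
  (0, 3.5): z = 31.5

The largest value is z = 31.5, attained at (0, 3.5).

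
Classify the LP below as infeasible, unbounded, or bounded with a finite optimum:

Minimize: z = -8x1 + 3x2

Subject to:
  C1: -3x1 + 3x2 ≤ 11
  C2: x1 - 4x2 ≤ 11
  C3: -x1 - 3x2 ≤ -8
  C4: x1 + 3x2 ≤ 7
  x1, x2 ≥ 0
C4 requires x1 + 3x2 ≤ 7, while C3 (-x1 - 3x2 ≤ -8) is equivalent to x1 + 3x2 ≥ 8. Together they would need 8 ≤ x1 + 3x2 ≤ 7, which is impossible since 8 > 7. No point satisfies all constraints.

Infeasible — the constraint set is empty.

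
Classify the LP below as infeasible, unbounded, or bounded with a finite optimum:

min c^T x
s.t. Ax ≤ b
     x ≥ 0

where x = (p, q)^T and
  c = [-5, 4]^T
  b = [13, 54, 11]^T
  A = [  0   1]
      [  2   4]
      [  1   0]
The point (11, 0) satisfies every constraint, so the LP is feasible; the constraints give p ≤ 11 and q ≤ 13, which with p, q ≥ 0 keep the feasible region inside a bounded box. A feasible, bounded LP attains a finite optimum at a vertex.

Evaluating z = -5p + 4q at each vertex:
  (0, 0): z = 0
  (11, 0): z = -55
  (11, 8): z = -23
  (1, 13): z = 47
  (0, 13): z = 52

Bounded optimum: z* = -55 at (11, 0).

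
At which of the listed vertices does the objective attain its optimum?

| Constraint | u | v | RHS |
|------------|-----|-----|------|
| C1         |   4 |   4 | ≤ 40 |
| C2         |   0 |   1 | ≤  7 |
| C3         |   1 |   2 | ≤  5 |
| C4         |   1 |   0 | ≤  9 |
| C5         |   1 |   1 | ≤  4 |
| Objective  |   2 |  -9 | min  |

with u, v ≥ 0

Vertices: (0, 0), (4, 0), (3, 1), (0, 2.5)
(0, 2.5) with z = -22.5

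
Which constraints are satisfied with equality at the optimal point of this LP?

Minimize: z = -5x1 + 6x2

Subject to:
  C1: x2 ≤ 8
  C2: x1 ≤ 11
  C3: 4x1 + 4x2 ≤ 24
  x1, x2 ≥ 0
Optimal: x1 = 6, x2 = 0
Binding: C3, x2 ≥ 0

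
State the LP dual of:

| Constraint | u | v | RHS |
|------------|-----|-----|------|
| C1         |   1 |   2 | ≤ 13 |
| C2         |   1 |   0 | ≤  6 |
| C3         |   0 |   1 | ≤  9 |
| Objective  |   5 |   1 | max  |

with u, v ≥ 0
Minimize: z = 13y1 + 6y2 + 9y3

Subject to:
  C1: -y1 - y2 ≤ -5
  C2: -2y1 - y3 ≤ -1
  y1, y2, y3 ≥ 0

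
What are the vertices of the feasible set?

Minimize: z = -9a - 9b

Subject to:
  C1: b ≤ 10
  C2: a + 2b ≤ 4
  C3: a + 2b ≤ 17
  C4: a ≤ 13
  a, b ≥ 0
Each vertex is the intersection of two constraint boundaries that also satisfies all remaining constraints:
  a = 0 and b = 0 → (0, 0)
  a + 2b = 4 and b = 0 → (4, 0)
  a + 2b = 4 and a = 0 → (0, 2)

Vertices: (0, 0), (4, 0), (0, 2)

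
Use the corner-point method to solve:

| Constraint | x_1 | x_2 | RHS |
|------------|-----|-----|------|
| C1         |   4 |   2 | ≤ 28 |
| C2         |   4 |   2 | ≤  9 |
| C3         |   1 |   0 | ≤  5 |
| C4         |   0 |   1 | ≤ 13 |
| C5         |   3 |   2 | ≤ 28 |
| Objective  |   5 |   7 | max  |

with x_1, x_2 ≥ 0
x_1 = 0, x_2 = 4.5, z = 31.5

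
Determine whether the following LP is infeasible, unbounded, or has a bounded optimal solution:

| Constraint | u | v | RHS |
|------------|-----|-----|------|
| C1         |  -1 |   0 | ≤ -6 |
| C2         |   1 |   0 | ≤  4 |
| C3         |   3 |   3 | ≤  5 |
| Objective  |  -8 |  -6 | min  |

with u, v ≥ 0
C2 requires u ≤ 4, while C1 (-u ≤ -6) is equivalent to u ≥ 6. Together they would need 6 ≤ u ≤ 4, which is impossible since 6 > 4. No point satisfies all constraints.

Infeasible — the constraint set is empty.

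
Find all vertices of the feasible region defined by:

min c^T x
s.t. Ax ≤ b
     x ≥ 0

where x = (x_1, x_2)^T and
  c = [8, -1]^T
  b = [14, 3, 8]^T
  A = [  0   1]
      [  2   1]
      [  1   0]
Each vertex is the intersection of two constraint boundaries that also satisfies all remaining constraints:
  x_1 = 0 and x_2 = 0 → (0, 0)
  2x_1 + x_2 = 3 and x_2 = 0 → (1.5, 0)
  2x_1 + x_2 = 3 and x_1 = 0 → (0, 3)

Vertices: (0, 0), (1.5, 0), (0, 3)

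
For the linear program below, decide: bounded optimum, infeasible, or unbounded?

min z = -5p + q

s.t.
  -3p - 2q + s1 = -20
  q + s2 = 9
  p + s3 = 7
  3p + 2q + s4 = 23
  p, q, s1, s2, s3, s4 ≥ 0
The point (7, 0) satisfies every constraint, so the LP is feasible; the constraints give p ≤ 7 and q ≤ 9, which with p, q ≥ 0 keep the feasible region inside a bounded box. A feasible, bounded LP attains a finite optimum at a vertex.

Feasible with finite optimum z* = -35 at (7, 0).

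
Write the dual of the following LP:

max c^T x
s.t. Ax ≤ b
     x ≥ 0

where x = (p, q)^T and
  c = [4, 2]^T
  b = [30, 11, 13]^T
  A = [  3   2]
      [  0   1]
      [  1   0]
Minimize: z = 30y1 + 11y2 + 13y3

Subject to:
  C1: -3y1 - y3 ≤ -4
  C2: -2y1 - y2 ≤ -2
  y1, y2, y3 ≥ 0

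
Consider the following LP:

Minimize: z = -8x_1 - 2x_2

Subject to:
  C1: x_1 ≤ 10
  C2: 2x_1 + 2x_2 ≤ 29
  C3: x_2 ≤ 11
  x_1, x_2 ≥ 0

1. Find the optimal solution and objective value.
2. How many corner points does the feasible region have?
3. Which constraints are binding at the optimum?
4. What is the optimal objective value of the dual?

1. x_1 = 10, x_2 = 4.5, z = -89
2. 5
3. C1, C2
4. -89 (by strong duality, equal to the primal optimum)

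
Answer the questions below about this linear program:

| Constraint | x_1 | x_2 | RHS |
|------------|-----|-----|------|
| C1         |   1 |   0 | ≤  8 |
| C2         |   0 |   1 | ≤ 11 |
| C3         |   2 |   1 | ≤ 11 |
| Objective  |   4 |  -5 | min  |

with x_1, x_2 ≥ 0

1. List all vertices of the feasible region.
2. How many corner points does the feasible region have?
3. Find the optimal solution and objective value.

1. (0, 0), (5.5, 0), (0, 11)
2. 3
3. x_1 = 0, x_2 = 11, z = -55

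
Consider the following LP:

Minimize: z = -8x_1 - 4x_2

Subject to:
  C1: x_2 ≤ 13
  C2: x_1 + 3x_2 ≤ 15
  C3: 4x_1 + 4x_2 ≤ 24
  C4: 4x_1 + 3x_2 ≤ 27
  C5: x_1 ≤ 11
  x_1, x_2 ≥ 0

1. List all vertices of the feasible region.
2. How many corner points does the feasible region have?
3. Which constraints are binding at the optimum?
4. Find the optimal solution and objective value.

1. (0, 0), (6, 0), (1.5, 4.5), (0, 5)
2. 4
3. C3, x_2 ≥ 0
4. x_1 = 6, x_2 = 0, z = -48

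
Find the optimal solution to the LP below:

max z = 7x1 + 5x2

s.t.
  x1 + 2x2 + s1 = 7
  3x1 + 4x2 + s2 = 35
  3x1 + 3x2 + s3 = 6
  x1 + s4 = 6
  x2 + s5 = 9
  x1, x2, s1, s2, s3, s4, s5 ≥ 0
Each vertex is the intersection of two constraint boundaries that also satisfies all remaining constraints:
  x1 = 0 and x2 = 0 → (0, 0)
  3x1 + 3x2 = 6 and x2 = 0 → (2, 0)
  3x1 + 3x2 = 6 and x1 = 0 → (0, 2)

Evaluating z = 7x1 + 5x2 at each vertex:
  (0, 0): z = 0
  (2, 0): z = 14
  (0, 2): z = 10

The maximum is at (2, 0) with z = 14.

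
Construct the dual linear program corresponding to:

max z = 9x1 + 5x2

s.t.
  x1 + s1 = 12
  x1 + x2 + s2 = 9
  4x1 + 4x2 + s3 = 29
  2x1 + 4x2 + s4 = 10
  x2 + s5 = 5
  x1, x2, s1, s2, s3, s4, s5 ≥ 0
Minimize: z = 12y1 + 9y2 + 29y3 + 10y4 + 5y5

Subject to:
  C1: -y1 - y2 - 4y3 - 2y4 ≤ -9
  C2: -y2 - 4y3 - 4y4 - y5 ≤ -5
  y1, y2, y3, y4, y5 ≥ 0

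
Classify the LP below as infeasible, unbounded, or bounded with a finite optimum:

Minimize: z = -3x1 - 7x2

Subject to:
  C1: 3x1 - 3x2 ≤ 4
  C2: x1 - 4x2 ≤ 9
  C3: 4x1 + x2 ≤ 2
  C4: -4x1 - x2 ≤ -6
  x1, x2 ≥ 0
C3 requires 4x1 + x2 ≤ 2, while C4 (-4x1 - x2 ≤ -6) is equivalent to 4x1 + x2 ≥ 6. Together they would need 6 ≤ 4x1 + x2 ≤ 2, which is impossible since 6 > 2. No point satisfies all constraints.

The feasible region is empty; the LP is infeasible.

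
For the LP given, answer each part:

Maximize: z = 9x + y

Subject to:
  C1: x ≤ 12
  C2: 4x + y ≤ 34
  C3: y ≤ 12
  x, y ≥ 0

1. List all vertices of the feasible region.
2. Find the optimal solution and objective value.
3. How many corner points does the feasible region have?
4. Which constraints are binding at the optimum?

1. (0, 0), (8.5, 0), (5.5, 12), (0, 12)
2. x = 8.5, y = 0, z = 76.5
3. 4
4. C2, y ≥ 0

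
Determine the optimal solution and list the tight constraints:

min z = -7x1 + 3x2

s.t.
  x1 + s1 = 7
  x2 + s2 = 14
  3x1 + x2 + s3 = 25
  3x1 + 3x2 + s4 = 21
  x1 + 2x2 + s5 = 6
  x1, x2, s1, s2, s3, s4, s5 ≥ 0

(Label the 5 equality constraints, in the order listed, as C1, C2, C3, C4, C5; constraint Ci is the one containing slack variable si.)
Optimal: x1 = 6, x2 = 0
Binding: C5, x2 ≥ 0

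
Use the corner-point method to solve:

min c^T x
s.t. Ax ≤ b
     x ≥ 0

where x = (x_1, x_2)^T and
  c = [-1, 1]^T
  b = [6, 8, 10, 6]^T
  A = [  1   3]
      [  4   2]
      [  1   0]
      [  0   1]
x_1 = 2, x_2 = 0, z = -2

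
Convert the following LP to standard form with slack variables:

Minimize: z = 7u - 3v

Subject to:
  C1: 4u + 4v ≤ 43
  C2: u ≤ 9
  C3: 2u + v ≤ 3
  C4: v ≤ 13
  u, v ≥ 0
min z = 7u - 3v

s.t.
  4u + 4v + s1 = 43
  u + s2 = 9
  2u + v + s3 = 3
  v + s4 = 13
  u, v, s1, s2, s3, s4 ≥ 0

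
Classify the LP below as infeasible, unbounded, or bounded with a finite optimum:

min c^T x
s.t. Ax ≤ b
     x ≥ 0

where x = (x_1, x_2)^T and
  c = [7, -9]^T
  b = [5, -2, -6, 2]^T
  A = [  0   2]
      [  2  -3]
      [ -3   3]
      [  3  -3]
One constraint requires 3x_1 - 3x_2 ≤ 2, while the constraint -3x_1 + 3x_2 ≤ -6 is equivalent to 3x_1 - 3x_2 ≥ 6. Together they would need 6 ≤ 3x_1 - 3x_2 ≤ 2, which is impossible since 6 > 2. No point satisfies all constraints.

The feasible region is empty; the LP is infeasible.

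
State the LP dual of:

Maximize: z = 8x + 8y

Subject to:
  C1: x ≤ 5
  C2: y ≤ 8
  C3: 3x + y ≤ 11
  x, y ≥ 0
Minimize: z = 5y1 + 8y2 + 11y3

Subject to:
  C1: -y1 - 3y3 ≤ -8
  C2: -y2 - y3 ≤ -8
  y1, y2, y3 ≥ 0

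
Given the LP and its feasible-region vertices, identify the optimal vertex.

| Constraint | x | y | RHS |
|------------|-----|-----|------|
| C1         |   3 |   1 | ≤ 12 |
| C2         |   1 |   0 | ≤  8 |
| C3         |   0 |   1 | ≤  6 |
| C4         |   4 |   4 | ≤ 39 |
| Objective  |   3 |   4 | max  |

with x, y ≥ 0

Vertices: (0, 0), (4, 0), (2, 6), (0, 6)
Evaluating z = 3x + 4y at each vertex:
  (0, 0): z = 0
  (4, 0): z = 12
  (2, 6): z = 30
  (0, 6): z = 24

The largest value is z = 30, attained at (2, 6).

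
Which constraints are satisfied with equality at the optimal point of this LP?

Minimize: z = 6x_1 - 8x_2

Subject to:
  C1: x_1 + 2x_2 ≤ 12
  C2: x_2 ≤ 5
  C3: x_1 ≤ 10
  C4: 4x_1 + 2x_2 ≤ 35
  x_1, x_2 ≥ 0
Optimal: x_1 = 0, x_2 = 5
Binding: C2, x_1 ≥ 0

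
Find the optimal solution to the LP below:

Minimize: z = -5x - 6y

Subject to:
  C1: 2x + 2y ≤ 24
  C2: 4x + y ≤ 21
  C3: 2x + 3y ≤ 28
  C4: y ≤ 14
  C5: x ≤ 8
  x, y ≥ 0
x = 3.5, y = 7, z = -59.5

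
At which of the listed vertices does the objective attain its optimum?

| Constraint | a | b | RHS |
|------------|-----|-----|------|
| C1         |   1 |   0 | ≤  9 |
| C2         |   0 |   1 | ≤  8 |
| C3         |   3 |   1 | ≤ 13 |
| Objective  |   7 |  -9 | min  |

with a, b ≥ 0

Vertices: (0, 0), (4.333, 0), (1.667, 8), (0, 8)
(0, 8) with z = -72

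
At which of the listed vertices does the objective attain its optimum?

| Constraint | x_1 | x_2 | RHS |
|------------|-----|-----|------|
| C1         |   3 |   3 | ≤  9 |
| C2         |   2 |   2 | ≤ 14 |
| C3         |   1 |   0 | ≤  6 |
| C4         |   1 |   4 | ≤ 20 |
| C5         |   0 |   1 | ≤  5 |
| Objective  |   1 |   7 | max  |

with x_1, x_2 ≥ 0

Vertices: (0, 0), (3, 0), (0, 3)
Evaluating z = x_1 + 7x_2 at each vertex:
  (0, 0): z = 0
  (3, 0): z = 3
  (0, 3): z = 21

The largest value is z = 21, attained at (0, 3).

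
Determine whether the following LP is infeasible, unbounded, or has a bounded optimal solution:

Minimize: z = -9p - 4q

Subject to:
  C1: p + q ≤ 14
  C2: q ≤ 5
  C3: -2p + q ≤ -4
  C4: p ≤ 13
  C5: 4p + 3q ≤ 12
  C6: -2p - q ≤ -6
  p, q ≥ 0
The point (3, 0) satisfies every constraint, so the LP is feasible; the constraints give p ≤ 13 and q ≤ 5, which with p, q ≥ 0 keep the feasible region inside a bounded box. A feasible, bounded LP attains a finite optimum at a vertex.

Evaluating z = -9p - 4q at each vertex:
  (3, 0): z = -27

Feasible with finite optimum z* = -27 at (3, 0).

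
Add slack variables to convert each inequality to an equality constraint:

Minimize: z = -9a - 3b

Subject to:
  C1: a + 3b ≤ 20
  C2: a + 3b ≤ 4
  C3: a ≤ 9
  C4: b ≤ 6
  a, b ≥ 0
min z = -9a - 3b

s.t.
  a + 3b + s1 = 20
  a + 3b + s2 = 4
  a + s3 = 9
  b + s4 = 6
  a, b, s1, s2, s3, s4 ≥ 0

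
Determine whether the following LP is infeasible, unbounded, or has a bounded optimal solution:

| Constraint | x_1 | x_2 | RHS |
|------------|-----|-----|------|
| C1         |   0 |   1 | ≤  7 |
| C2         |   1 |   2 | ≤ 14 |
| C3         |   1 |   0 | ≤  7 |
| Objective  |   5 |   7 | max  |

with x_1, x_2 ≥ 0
The point (7, 3.5) satisfies every constraint, so the LP is feasible; the constraints give x_1 ≤ 7 and x_2 ≤ 7, which with x_1, x_2 ≥ 0 keep the feasible region inside a bounded box. A feasible, bounded LP attains a finite optimum at a vertex.

Evaluating z = 5x_1 + 7x_2 at each vertex:
  (0, 0): z = 0
  (7, 0): z = 35
  (7, 3.5): z = 59.5
  (0, 7): z = 49

The LP has an optimal solution: (7, 3.5) with z = 59.5.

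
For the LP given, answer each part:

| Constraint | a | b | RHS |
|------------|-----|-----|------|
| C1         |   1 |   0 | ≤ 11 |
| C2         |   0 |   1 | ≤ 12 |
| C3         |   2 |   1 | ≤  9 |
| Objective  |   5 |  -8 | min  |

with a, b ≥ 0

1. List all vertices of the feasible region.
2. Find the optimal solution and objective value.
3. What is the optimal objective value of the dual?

1. (0, 0), (4.5, 0), (0, 9)
2. a = 0, b = 9, z = -72
3. -72 (by strong duality, equal to the primal optimum)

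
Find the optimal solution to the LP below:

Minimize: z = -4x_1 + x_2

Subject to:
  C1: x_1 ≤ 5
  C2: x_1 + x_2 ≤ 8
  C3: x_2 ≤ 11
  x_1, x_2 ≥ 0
x_1 = 5, x_2 = 0, z = -20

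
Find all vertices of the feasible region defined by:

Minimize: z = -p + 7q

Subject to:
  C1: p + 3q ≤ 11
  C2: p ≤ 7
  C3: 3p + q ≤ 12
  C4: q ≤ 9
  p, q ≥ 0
Each vertex is the intersection of two constraint boundaries that also satisfies all remaining constraints:
  p = 0 and q = 0 → (0, 0)
  3p + q = 12 and q = 0 → (4, 0)
  p + 3q = 11 and 3p + q = 12 → (3.125, 2.625)
  p + 3q = 11 and p = 0 → (0, 3.667)

Vertices: (0, 0), (4, 0), (3.125, 2.625), (0, 3.667)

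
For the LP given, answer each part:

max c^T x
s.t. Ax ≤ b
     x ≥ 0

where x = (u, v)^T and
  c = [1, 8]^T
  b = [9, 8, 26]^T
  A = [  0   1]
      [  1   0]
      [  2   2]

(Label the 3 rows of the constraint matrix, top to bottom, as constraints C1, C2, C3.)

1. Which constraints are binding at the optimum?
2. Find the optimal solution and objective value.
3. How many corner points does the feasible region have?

1. C1, C3
2. u = 4, v = 9, z = 76
3. 5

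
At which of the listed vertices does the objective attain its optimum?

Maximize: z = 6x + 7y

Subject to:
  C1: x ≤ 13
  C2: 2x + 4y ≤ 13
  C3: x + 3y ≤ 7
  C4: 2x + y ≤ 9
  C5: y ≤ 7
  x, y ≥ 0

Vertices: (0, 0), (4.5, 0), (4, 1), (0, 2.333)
Evaluating z = 6x + 7y at each vertex:
  (0, 0): z = 0
  (4.5, 0): z = 27
  (4, 1): z = 31
  (0, 2.333): z = 16.33

The largest value is z = 31, attained at (4, 1).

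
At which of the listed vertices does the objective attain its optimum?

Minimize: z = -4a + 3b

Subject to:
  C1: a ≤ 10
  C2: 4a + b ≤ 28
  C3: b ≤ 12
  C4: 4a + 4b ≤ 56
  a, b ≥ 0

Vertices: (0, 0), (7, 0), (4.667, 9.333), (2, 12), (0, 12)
(7, 0) with z = -28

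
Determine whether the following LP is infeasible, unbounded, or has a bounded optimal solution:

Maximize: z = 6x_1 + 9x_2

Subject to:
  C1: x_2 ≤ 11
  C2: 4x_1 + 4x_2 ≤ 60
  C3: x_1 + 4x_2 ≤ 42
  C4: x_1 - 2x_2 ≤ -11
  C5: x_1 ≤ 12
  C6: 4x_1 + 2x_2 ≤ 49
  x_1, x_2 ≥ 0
The point (6, 9) satisfies every constraint, so the LP is feasible; the constraints give x_1 ≤ 12 and x_2 ≤ 11, which with x_1, x_2 ≥ 0 keep the feasible region inside a bounded box. A feasible, bounded LP attains a finite optimum at a vertex.

The LP has an optimal solution: (6, 9) with z = 117.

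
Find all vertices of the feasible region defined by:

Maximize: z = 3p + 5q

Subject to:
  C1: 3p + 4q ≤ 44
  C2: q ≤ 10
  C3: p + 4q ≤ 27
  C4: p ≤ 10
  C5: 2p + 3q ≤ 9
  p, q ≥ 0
Each vertex is the intersection of two constraint boundaries that also satisfies all remaining constraints:
  p = 0 and q = 0 → (0, 0)
  2p + 3q = 9 and q = 0 → (4.5, 0)
  2p + 3q = 9 and p = 0 → (0, 3)

Vertices: (0, 0), (4.5, 0), (0, 3)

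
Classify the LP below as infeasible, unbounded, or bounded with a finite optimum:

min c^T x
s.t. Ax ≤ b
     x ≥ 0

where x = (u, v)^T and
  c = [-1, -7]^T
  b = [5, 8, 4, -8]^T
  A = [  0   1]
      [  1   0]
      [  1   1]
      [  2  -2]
The point (0, 4) satisfies every constraint, so the LP is feasible; the constraints give u ≤ 8 and v ≤ 5, which with u, v ≥ 0 keep the feasible region inside a bounded box. A feasible, bounded LP attains a finite optimum at a vertex.

Evaluating z = -u - 7v at each vertex:
  (0, 4): z = -28

Feasible with finite optimum z* = -28 at (0, 4).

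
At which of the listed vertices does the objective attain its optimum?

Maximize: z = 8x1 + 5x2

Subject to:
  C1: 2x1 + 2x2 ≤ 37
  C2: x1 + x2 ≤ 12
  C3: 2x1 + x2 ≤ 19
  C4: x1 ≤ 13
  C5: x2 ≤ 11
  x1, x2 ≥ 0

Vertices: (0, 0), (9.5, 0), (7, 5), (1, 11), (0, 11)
Evaluating z = 8x1 + 5x2 at each vertex:
  (0, 0): z = 0
  (9.5, 0): z = 76
  (7, 5): z = 81
  (1, 11): z = 63
  (0, 11): z = 55

The largest value is z = 81, attained at (7, 5).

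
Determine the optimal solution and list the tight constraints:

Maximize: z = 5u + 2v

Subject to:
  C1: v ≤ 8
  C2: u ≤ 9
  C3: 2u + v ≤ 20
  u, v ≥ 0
Optimal: u = 9, v = 2
Slack at optimum:
  C1: slack = 6
  C2: slack = 0 (binding)
  C3: slack = 0 (binding)
  u ≥ 0: u = 9
  v ≥ 0: v = 2
Binding constraints: C2, C3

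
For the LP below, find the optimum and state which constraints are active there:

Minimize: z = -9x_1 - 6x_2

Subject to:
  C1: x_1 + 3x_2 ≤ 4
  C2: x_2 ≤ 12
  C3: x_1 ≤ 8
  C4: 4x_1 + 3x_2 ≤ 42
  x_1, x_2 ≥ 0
Optimal: x_1 = 4, x_2 = 0
Binding: C1, x_2 ≥ 0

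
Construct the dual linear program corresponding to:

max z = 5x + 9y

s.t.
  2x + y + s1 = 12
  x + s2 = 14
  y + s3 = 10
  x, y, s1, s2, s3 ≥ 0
Minimize: z = 12y1 + 14y2 + 10y3

Subject to:
  C1: -2y1 - y2 ≤ -5
  C2: -y1 - y3 ≤ -9
  y1, y2, y3 ≥ 0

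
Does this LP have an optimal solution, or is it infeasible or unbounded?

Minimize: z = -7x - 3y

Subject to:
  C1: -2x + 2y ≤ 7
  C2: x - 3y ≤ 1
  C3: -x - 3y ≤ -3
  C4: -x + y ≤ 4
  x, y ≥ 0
Feasible point: (0, 1) satisfies every constraint, so the LP is feasible.
Direction d = (1, 1): for each constraint row a, a·d ≤ 0 —
  (-2)(1) + (2)(1) = 0 ≤ 0
  (1)(1) + (-3)(1) = -2 ≤ 0
  (-1)(1) + (-3)(1) = -4 ≤ 0
  (-1)(1) + (1)(1) = 0 ≤ 0
and d ≥ 0, so (0, 1) + t·d stays feasible for every t ≥ 0. Along this ray z = -7x - 3y changes by -10 per unit t, so z → −∞.

The LP is unbounded; z can be made arbitrarily small.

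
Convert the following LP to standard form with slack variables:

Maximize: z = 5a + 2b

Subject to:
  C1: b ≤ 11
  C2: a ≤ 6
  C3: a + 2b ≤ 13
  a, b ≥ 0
max z = 5a + 2b

s.t.
  b + s1 = 11
  a + s2 = 6
  a + 2b + s3 = 13
  a, b, s1, s2, s3 ≥ 0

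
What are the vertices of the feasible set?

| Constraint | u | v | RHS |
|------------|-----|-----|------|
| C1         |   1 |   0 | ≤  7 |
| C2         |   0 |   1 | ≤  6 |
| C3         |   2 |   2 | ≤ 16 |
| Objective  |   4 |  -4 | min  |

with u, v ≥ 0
Each vertex is the intersection of two constraint boundaries that also satisfies all remaining constraints:
  u = 0 and v = 0 → (0, 0)
  u = 7 and v = 0 → (7, 0)
  u = 7 and 2u + 2v = 16 → (7, 1)
  v = 6 and 2u + 2v = 16 → (2, 6)
  v = 6 and u = 0 → (0, 6)

Vertices: (0, 0), (7, 0), (7, 1), (2, 6), (0, 6)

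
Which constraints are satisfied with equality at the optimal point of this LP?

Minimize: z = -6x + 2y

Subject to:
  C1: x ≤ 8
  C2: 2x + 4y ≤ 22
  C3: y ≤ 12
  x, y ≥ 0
Optimal: x = 8, y = 0
Slack at optimum:
  C1: slack = 0 (binding)
  C2: slack = 6
  C3: slack = 12
  x ≥ 0: x = 8
  y ≥ 0: y = 0 (binding)
Binding constraints: C1, y ≥ 0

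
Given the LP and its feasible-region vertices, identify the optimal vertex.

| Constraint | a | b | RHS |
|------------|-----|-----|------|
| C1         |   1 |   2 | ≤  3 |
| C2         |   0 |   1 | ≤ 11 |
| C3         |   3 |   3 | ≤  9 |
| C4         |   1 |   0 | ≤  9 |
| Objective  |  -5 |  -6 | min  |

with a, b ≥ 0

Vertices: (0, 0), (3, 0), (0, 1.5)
(3, 0) with z = -15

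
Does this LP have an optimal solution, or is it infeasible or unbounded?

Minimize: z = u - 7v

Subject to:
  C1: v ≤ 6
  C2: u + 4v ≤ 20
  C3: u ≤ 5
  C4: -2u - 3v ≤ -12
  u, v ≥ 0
The point (0, 5) satisfies every constraint, so the LP is feasible; the constraints give u ≤ 5 and v ≤ 6, which with u, v ≥ 0 keep the feasible region inside a bounded box. A feasible, bounded LP attains a finite optimum at a vertex.

Bounded optimum: z* = -35 at (0, 5).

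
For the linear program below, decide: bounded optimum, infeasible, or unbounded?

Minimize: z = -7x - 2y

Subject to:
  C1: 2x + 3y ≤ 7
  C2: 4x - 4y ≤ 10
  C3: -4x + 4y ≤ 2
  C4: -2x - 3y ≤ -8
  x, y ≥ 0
C1 requires 2x + 3y ≤ 7, while C4 (-2x - 3y ≤ -8) is equivalent to 2x + 3y ≥ 8. Together they would need 8 ≤ 2x + 3y ≤ 7, which is impossible since 8 > 7. No point satisfies all constraints.

Infeasible — the constraint set is empty.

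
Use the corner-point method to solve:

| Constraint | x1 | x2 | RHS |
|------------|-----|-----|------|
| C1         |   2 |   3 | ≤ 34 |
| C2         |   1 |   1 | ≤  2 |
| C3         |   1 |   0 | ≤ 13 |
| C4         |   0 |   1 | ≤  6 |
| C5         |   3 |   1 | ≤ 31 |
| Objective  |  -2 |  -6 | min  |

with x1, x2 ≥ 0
Each vertex is the intersection of two constraint boundaries that also satisfies all remaining constraints:
  x1 = 0 and x2 = 0 → (0, 0)
  x1 + x2 = 2 and x2 = 0 → (2, 0)
  x1 + x2 = 2 and x1 = 0 → (0, 2)

Evaluating z = -2x1 - 6x2 at each vertex:
  (0, 0): z = 0
  (2, 0): z = -4
  (0, 2): z = -12

The minimum is at (0, 2) with z = -12.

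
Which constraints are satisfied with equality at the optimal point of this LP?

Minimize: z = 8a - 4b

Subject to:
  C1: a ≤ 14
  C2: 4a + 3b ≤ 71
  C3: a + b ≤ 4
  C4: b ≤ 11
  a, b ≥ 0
Optimal: a = 0, b = 4
Binding: C3, a ≥ 0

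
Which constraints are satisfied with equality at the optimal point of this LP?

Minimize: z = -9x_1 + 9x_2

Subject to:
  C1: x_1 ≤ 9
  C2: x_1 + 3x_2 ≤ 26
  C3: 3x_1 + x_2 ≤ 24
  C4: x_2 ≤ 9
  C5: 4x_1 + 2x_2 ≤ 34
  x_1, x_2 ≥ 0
Optimal: x_1 = 8, x_2 = 0
Slack at optimum:
  C1: slack = 1
  C2: slack = 18
  C3: slack = 0 (binding)
  C4: slack = 9
  C5: slack = 2
  x_1 ≥ 0: x_1 = 8
  x_2 ≥ 0: x_2 = 0 (binding)
Binding constraints: C3, x_2 ≥ 0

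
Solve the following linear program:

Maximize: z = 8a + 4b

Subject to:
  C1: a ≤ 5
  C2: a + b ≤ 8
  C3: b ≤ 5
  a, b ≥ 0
a = 5, b = 3, z = 52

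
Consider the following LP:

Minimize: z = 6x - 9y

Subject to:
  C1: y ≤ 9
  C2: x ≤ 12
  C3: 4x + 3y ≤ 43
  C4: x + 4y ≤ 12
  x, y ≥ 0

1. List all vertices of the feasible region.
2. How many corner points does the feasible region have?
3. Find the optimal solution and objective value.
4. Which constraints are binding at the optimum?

1. (0, 0), (10.75, 0), (10.46, 0.3846), (0, 3)
2. 4
3. x = 0, y = 3, z = -27
4. C4, x ≥ 0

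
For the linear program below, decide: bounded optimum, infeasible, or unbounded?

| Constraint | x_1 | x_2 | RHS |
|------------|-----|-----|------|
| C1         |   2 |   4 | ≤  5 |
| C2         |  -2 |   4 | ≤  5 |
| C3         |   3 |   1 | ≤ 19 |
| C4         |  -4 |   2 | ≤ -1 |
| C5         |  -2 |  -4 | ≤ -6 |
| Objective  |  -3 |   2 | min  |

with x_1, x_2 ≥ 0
C1 requires 2x_1 + 4x_2 ≤ 5, while C5 (-2x_1 - 4x_2 ≤ -6) is equivalent to 2x_1 + 4x_2 ≥ 6. Together they would need 6 ≤ 2x_1 + 4x_2 ≤ 5, which is impossible since 6 > 5. No point satisfies all constraints.

Infeasible: no point satisfies all constraints simultaneously.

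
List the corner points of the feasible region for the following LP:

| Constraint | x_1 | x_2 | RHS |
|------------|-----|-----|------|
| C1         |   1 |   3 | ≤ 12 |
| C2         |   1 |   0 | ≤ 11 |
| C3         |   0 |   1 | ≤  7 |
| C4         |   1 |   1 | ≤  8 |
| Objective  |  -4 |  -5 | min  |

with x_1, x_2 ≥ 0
Each vertex is the intersection of two constraint boundaries that also satisfies all remaining constraints:
  x_1 = 0 and x_2 = 0 → (0, 0)
  x_1 + x_2 = 8 and x_2 = 0 → (8, 0)
  x_1 + 3x_2 = 12 and x_1 + x_2 = 8 → (6, 2)
  x_1 + 3x_2 = 12 and x_1 = 0 → (0, 4)

Vertices: (0, 0), (8, 0), (6, 2), (0, 4)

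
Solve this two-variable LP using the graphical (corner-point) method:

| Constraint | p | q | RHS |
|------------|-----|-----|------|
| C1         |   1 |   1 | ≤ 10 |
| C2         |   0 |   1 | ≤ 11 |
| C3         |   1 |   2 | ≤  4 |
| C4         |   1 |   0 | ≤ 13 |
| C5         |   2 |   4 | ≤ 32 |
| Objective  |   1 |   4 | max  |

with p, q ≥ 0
p = 0, q = 2, z = 8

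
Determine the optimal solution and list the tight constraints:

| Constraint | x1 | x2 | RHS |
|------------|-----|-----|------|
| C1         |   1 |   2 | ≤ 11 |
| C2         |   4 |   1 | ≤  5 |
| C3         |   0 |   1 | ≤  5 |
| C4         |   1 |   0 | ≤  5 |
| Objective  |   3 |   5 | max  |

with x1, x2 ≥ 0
Optimal: x1 = 0, x2 = 5
Slack at optimum:
  C1: slack = 1
  C2: slack = 0 (binding)
  C3: slack = 0 (binding)
  C4: slack = 5
  x1 ≥ 0: x1 = 0 (binding)
  x2 ≥ 0: x2 = 5
Binding constraints: C2, C3, x1 ≥ 0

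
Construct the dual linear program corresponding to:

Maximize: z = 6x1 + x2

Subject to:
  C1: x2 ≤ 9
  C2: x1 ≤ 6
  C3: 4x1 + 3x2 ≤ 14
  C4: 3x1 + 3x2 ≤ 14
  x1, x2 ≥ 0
Minimize: z = 9y1 + 6y2 + 14y3 + 14y4

Subject to:
  C1: -y2 - 4y3 - 3y4 ≤ -6
  C2: -y1 - 3y3 - 3y4 ≤ -1
  y1, y2, y3, y4 ≥ 0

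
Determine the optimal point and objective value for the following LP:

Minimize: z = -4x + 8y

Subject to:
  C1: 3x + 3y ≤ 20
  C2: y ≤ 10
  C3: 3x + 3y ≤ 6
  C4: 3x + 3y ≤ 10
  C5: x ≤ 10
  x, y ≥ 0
Each vertex is the intersection of two constraint boundaries that also satisfies all remaining constraints:
  x = 0 and y = 0 → (0, 0)
  3x + 3y = 6 and y = 0 → (2, 0)
  3x + 3y = 6 and x = 0 → (0, 2)

Evaluating z = -4x + 8y at each vertex:
  (0, 0): z = 0
  (2, 0): z = -8
  (0, 2): z = 16

The minimum is at (2, 0) with z = -8.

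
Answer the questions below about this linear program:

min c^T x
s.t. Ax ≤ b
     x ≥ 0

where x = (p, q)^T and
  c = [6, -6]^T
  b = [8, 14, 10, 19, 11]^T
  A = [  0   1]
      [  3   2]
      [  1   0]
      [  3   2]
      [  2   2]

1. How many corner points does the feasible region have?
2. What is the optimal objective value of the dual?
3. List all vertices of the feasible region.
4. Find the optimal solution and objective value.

1. 4
2. -33 (by strong duality, equal to the primal optimum)
3. (0, 0), (4.667, 0), (3, 2.5), (0, 5.5)
4. p = 0, q = 5.5, z = -33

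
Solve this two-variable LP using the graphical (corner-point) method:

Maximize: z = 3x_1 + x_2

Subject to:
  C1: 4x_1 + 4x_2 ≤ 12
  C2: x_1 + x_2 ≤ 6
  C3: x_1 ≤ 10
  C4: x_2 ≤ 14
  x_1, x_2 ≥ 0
Each vertex is the intersection of two constraint boundaries that also satisfies all remaining constraints:
  x_1 = 0 and x_2 = 0 → (0, 0)
  4x_1 + 4x_2 = 12 and x_2 = 0 → (3, 0)
  4x_1 + 4x_2 = 12 and x_1 = 0 → (0, 3)

Evaluating z = 3x_1 + x_2 at each vertex:
  (0, 0): z = 0
  (3, 0): z = 9
  (0, 3): z = 3

The maximum is at (3, 0) with z = 9.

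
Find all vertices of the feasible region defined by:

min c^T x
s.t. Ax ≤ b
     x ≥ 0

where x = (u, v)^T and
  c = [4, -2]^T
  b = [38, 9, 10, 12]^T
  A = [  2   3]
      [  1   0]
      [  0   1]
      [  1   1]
Each vertex is the intersection of two constraint boundaries that also satisfies all remaining constraints:
  u = 0 and v = 0 → (0, 0)
  u = 9 and v = 0 → (9, 0)
  u = 9 and u + v = 12 → (9, 3)
  v = 10 and u + v = 12 → (2, 10)
  v = 10 and u = 0 → (0, 10)

Vertices: (0, 0), (9, 0), (9, 3), (2, 10), (0, 10)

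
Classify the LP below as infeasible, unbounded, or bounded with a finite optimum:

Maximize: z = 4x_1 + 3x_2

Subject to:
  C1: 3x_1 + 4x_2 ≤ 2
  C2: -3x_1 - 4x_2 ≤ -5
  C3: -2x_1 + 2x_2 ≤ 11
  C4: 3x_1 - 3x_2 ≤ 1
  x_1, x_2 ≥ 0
C1 requires 3x_1 + 4x_2 ≤ 2, while C2 (-3x_1 - 4x_2 ≤ -5) is equivalent to 3x_1 + 4x_2 ≥ 5. Together they would need 5 ≤ 3x_1 + 4x_2 ≤ 2, which is impossible since 5 > 2. No point satisfies all constraints.

Infeasible: no point satisfies all constraints simultaneously.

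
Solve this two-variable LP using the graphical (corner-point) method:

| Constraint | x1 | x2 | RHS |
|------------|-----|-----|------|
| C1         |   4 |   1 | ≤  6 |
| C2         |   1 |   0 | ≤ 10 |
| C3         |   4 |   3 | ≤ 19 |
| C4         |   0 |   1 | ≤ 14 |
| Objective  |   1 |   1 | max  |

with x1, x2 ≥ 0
x1 = 0, x2 = 6, z = 6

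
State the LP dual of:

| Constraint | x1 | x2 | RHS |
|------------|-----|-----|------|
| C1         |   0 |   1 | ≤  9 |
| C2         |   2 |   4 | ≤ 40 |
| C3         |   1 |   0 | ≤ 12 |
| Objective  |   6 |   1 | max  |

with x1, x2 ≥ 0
Minimize: z = 9y1 + 40y2 + 12y3

Subject to:
  C1: -2y2 - y3 ≤ -6
  C2: -y1 - 4y2 ≤ -1
  y1, y2, y3 ≥ 0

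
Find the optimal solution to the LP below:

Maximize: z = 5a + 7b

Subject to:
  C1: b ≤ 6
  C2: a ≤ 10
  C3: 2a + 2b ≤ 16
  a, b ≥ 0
a = 2, b = 6, z = 52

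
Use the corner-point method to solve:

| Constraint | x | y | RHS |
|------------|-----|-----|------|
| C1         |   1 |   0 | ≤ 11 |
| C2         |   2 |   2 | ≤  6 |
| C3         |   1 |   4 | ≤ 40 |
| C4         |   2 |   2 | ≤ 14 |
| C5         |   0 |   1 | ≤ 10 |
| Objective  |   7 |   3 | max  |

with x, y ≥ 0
Each vertex is the intersection of two constraint boundaries that also satisfies all remaining constraints:
  x = 0 and y = 0 → (0, 0)
  2x + 2y = 6 and y = 0 → (3, 0)
  2x + 2y = 6 and x = 0 → (0, 3)

Evaluating z = 7x + 3y at each vertex:
  (0, 0): z = 0
  (3, 0): z = 21
  (0, 3): z = 9

The maximum is at (3, 0) with z = 21.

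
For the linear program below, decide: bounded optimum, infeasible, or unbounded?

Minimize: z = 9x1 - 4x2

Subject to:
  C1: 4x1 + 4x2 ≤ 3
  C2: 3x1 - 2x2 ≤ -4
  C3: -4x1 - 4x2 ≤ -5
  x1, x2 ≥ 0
C1 requires 4x1 + 4x2 ≤ 3, while C3 (-4x1 - 4x2 ≤ -5) is equivalent to 4x1 + 4x2 ≥ 5. Together they would need 5 ≤ 4x1 + 4x2 ≤ 3, which is impossible since 5 > 3. No point satisfies all constraints.

Infeasible — the constraint set is empty.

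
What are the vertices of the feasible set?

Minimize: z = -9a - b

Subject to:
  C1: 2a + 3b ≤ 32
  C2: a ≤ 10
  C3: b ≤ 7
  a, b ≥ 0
Each vertex is the intersection of two constraint boundaries that also satisfies all remaining constraints:
  a = 0 and b = 0 → (0, 0)
  a = 10 and b = 0 → (10, 0)
  2a + 3b = 32 and a = 10 → (10, 4)
  2a + 3b = 32 and b = 7 → (5.5, 7)
  b = 7 and a = 0 → (0, 7)

Vertices: (0, 0), (10, 0), (10, 4), (5.5, 7), (0, 7)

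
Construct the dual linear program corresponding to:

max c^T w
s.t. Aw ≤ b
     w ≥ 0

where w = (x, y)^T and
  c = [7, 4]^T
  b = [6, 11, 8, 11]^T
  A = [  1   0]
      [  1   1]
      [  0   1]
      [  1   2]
Minimize: z = 6y1 + 11y2 + 8y3 + 11y4

Subject to:
  C1: -y1 - y2 - y4 ≤ -7
  C2: -y2 - y3 - 2y4 ≤ -4
  y1, y2, y3, y4 ≥ 0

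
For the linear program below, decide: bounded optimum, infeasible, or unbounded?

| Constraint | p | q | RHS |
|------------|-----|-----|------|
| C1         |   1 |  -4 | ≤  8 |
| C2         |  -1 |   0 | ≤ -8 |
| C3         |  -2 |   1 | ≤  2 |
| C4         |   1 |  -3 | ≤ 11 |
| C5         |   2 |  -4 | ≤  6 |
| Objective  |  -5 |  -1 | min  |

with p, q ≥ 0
Feasible point: (8, 3) satisfies every constraint, so the LP is feasible.
Direction d = (1, 1): for each constraint row a, a·d ≤ 0 —
  (1)(1) + (-4)(1) = -3 ≤ 0
  (-1)(1) + (0)(1) = -1 ≤ 0
  (-2)(1) + (1)(1) = -1 ≤ 0
  (1)(1) + (-3)(1) = -2 ≤ 0
  (2)(1) + (-4)(1) = -2 ≤ 0
and d ≥ 0, so (8, 3) + t·d stays feasible for every t ≥ 0. Along this ray z = -5p - q changes by -6 per unit t, so z → −∞.

The LP is unbounded; z can be made arbitrarily small.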